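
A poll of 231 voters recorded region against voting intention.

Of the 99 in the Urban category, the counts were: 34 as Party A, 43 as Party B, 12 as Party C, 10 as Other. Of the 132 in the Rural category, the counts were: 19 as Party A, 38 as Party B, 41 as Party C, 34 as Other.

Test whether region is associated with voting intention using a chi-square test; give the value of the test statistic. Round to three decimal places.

Row totals: 99, 132. Column totals: 53, 81, 53, 44. Grand total N = 231.
Expected counts (row total × column total / N):
  Urban, Party A: 99×53/231 = 22.7143
  Urban, Party B: 99×81/231 = 34.7143
  Urban, Party C: 99×53/231 = 22.7143
  Urban, Other: 99×44/231 = 18.8571
  Rural, Party A: 132×53/231 = 30.2857
  Rural, Party B: 132×81/231 = 46.2857
  Rural, Party C: 132×53/231 = 30.2857
  Rural, Other: 132×44/231 = 25.1429
Contributions (O − E)²/E:
  (34 − 22.7143)²/22.7143 = 5.6073
  (43 − 34.7143)²/34.7143 = 1.9777
  (12 − 22.7143)²/22.7143 = 5.0539
  (10 − 18.8571)²/18.8571 = 4.1601
  (19 − 30.2857)²/30.2857 = 4.2055
  (38 − 46.2857)²/46.2857 = 1.4832
  (41 − 30.2857)²/30.2857 = 3.7904
  (34 − 25.1429)²/25.1429 = 3.1201
χ² = 5.6073 + 1.9777 + 5.0539 + 4.1601 + 4.2055 + 1.4832 + 3.7904 + 3.1201 = 29.398

29.398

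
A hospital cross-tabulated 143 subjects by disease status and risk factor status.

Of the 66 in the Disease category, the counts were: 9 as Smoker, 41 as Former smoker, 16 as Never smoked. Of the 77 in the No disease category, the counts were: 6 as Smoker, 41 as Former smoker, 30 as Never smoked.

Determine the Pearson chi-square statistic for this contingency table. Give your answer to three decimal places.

Row totals: 66, 77. Column totals: 15, 82, 46. Grand total N = 143.
Expected counts (row total × column total / N):
  Disease, Smoker: 66×15/143 = 6.9231
  Disease, Former smoker: 66×82/143 = 37.8462
  Disease, Never smoked: 66×46/143 = 21.2308
  No disease, Smoker: 77×15/143 = 8.0769
  No disease, Former smoker: 77×82/143 = 44.1538
  No disease, Never smoked: 77×46/143 = 24.7692
Contributions (O − E)²/E:
  (9 − 6.9231)²/6.9231 = 0.6231
  (41 − 37.8462)²/37.8462 = 0.2628
  (16 − 21.2308)²/21.2308 = 1.2888
  (6 − 8.0769)²/8.0769 = 0.5341
  (41 − 44.1538)²/44.1538 = 0.2253
  (30 − 24.7692)²/24.7692 = 1.1046
χ² = 0.6231 + 0.2628 + 1.2888 + 0.5341 + 0.2253 + 1.1046 = 4.039

4.039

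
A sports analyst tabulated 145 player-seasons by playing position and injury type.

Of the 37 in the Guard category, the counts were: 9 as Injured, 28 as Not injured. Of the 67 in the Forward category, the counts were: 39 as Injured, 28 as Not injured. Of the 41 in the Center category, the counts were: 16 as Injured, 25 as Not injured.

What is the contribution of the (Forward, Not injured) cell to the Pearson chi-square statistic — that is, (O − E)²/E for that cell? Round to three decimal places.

Row total (Forward) = 67; column total (Not injured) = 81; N = 145.
Expected count E = 67 × 81 / 145 = 37.4276.
Contribution = (O − E)²/E = (28 − 37.4276)² / 37.4276 = 2.375.

2.375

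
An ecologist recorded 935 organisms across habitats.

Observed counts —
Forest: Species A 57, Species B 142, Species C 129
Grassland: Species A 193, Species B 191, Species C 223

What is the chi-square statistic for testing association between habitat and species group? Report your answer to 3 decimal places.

25.296

Row totals: 328, 607. Column totals: 250, 333, 352. Grand total N = 935.
Expected counts (row total × column total / N):
  Forest, Species A: 328×250/935 = 87.7005
  Forest, Species B: 328×333/935 = 116.8171
  Forest, Species C: 328×352/935 = 123.4824
  Grassland, Species A: 607×250/935 = 162.2995
  Grassland, Species B: 607×333/935 = 216.1829
  Grassland, Species C: 607×352/935 = 228.5176
Contributions (O − E)²/E:
  (57 − 87.7005)²/87.7005 = 10.7470
  (142 − 116.8171)²/116.8171 = 5.4288
  (129 − 123.4824)²/123.4824 = 0.2465
  (193 − 162.2995)²/162.2995 = 5.8073
  (191 − 216.1829)²/216.1829 = 2.9335
  (223 − 228.5176)²/228.5176 = 0.1332
χ² = 10.7470 + 5.4288 + 0.2465 + 5.8073 + 2.9335 + 0.1332 = 25.296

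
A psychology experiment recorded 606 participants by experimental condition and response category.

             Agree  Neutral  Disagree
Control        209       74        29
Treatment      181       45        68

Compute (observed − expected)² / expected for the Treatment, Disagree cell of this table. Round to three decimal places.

Row total (Treatment) = 294; column total (Disagree) = 97; N = 606.
Expected count E = 294 × 97 / 606 = 47.0594.
Contribution = (O − E)²/E = (68 − 47.0594)² / 47.0594 = 9.318.

9.318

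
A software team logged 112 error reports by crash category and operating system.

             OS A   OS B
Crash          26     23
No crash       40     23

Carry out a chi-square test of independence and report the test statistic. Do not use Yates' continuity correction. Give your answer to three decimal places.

1.239

Row totals: 49, 63. Column totals: 66, 46. Grand total N = 112.
Expected counts (row total × column total / N):
  Crash, OS A: 49×66/112 = 28.8750
  Crash, OS B: 49×46/112 = 20.1250
  No crash, OS A: 63×66/112 = 37.1250
  No crash, OS B: 63×46/112 = 25.8750
Contributions (O − E)²/E:
  (26 − 28.8750)²/28.8750 = 0.2863
  (23 − 20.1250)²/20.1250 = 0.4107
  (40 − 37.1250)²/37.1250 = 0.2226
  (23 − 25.8750)²/25.8750 = 0.3194
χ² = 0.2863 + 0.4107 + 0.2226 + 0.3194 = 1.239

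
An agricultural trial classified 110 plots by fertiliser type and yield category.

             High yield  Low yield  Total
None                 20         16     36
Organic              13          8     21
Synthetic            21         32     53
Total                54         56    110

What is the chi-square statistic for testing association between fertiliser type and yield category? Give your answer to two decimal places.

Grand total N = 110.
Expected counts (row total × column total / N):
  None, High yield: 36×54/110 = 17.673
  None, Low yield: 36×56/110 = 18.327
  Organic, High yield: 21×54/110 = 10.309
  Organic, Low yield: 21×56/110 = 10.691
  Synthetic, High yield: 53×54/110 = 26.018
  Synthetic, Low yield: 53×56/110 = 26.982
Contributions (O − E)²/E:
  (20 − 17.673)²/17.673 = 0.3064
  (16 − 18.327)²/18.327 = 0.2955
  (13 − 10.309)²/10.309 = 0.7024
  (8 − 10.691)²/10.691 = 0.6773
  (21 − 26.018)²/26.018 = 0.9678
  (32 − 26.982)²/26.982 = 0.9332
χ² = 0.3064 + 0.2955 + 0.7024 + 0.6773 + 0.9678 + 0.9332 = 3.88

3.88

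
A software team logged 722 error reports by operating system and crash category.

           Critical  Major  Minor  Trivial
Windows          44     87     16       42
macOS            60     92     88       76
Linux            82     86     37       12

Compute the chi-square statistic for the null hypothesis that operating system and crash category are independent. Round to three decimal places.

Row totals: 189, 316, 217. Column totals: 186, 265, 141, 130. Grand total N = 722.
Expected counts (row total × column total / N):
  Windows, Critical: 189×186/722 = 48.68975
  Windows, Major: 189×265/722 = 69.36981
  Windows, Minor: 189×141/722 = 36.90997
  Windows, Trivial: 189×130/722 = 34.03047
  macOS, Critical: 316×186/722 = 81.40720
  macOS, Major: 316×265/722 = 115.98338
  macOS, Minor: 316×141/722 = 61.71191
  macOS, Trivial: 316×130/722 = 56.89751
  Linux, Critical: 217×186/722 = 55.90305
  Linux, Major: 217×265/722 = 79.64681
  Linux, Minor: 217×141/722 = 42.37812
  Linux, Trivial: 217×130/722 = 39.07202
Contributions (O − E)²/E:
  (44 − 48.68975)²/48.68975 = 0.4517
  (87 − 69.36981)²/69.36981 = 4.4807
  (16 − 36.90997)²/36.90997 = 11.8458
  (42 − 34.03047)²/34.03047 = 1.8664
  (60 − 81.40720)²/81.40720 = 5.6293
  (92 − 115.98338)²/115.98338 = 4.9594
  (88 − 61.71191)²/61.71191 = 11.1982
  (76 − 56.89751)²/56.89751 = 6.4134
  (82 − 55.90305)²/55.90305 = 12.1827
  (86 − 79.64681)²/79.64681 = 0.5068
  (37 − 42.37812)²/42.37812 = 0.6825
  (12 − 39.07202)²/39.07202 = 18.7575
χ² = 0.4517 + 4.4807 + 11.8458 + 1.8664 + 5.6293 + 4.9594 + 11.1982 + 6.4134 + 12.1827 + 0.5068 + 0.6825 + 18.7575 = 78.974

78.974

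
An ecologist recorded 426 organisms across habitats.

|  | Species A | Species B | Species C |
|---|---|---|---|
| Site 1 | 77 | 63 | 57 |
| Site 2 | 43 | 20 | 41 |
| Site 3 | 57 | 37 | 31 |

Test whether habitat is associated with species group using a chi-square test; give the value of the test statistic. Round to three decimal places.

9.067

Row totals: 197, 104, 125. Column totals: 177, 120, 129. Grand total N = 426.
Expected counts (row total × column total / N):
  Site 1, Species A: 197×177/426 = 81.8521
  Site 1, Species B: 197×120/426 = 55.4930
  Site 1, Species C: 197×129/426 = 59.6549
  Site 2, Species A: 104×177/426 = 43.2113
  Site 2, Species B: 104×120/426 = 29.2958
  Site 2, Species C: 104×129/426 = 31.4930
  Site 3, Species A: 125×177/426 = 51.9366
  Site 3, Species B: 125×120/426 = 35.2113
  Site 3, Species C: 125×129/426 = 37.8521
Contributions (O − E)²/E:
  (77 − 81.8521)²/81.8521 = 0.2876
  (63 − 55.4930)²/55.4930 = 1.0155
  (57 − 59.6549)²/59.6549 = 0.1182
  (43 − 43.2113)²/43.2113 = 0.0010
  (20 − 29.2958)²/29.2958 = 2.9496
  (41 − 31.4930)²/31.4930 = 2.8699
  (57 − 51.9366)²/51.9366 = 0.4936
  (37 − 35.2113)²/35.2113 = 0.0909
  (31 − 37.8521)²/37.8521 = 1.2404
χ² = 0.2876 + 1.0155 + 0.1182 + 0.0010 + 2.9496 + 2.8699 + 0.4936 + 0.0909 + 1.2404 = 9.067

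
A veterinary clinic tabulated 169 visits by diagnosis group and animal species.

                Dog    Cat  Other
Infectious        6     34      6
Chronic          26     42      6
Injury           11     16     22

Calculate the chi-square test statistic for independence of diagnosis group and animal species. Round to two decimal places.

34.64

Row totals: 46, 74, 49. Column totals: 43, 92, 34. Grand total N = 169.
Expected counts (row total × column total / N):
  Infectious, Dog: 46×43/169 = 11.7041
  Infectious, Cat: 46×92/169 = 25.0414
  Infectious, Other: 46×34/169 = 9.2544
  Chronic, Dog: 74×43/169 = 18.8284
  Chronic, Cat: 74×92/169 = 40.2840
  Chronic, Other: 74×34/169 = 14.8876
  Injury, Dog: 49×43/169 = 12.4675
  Injury, Cat: 49×92/169 = 26.6746
  Injury, Other: 49×34/169 = 9.8580
Contributions (O − E)²/E:
  (6 − 11.7041)²/11.7041 = 2.7799
  (34 − 25.0414)²/25.0414 = 3.2050
  (6 − 9.2544)²/9.2544 = 1.1444
  (26 − 18.8284)²/18.8284 = 2.7316
  (42 − 40.2840)²/40.2840 = 0.0731
  (6 − 14.8876)²/14.8876 = 5.3057
  (11 − 12.4675)²/12.4675 = 0.1727
  (16 − 26.6746)²/26.6746 = 4.2717
  (22 − 9.8580)²/9.8580 = 14.9552
χ² = 2.7799 + 3.2050 + 1.1444 + 2.7316 + 0.0731 + 5.3057 + 0.1727 + 4.2717 + 14.9552 = 34.64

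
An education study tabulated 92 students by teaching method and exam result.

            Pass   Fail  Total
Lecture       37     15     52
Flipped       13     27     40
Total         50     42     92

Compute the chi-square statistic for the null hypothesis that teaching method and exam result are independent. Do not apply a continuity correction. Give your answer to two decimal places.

Grand total N = 92.
Expected counts (row total × column total / N):
  Lecture, Pass: 52×50/92 = 28.261
  Lecture, Fail: 52×42/92 = 23.739
  Flipped, Pass: 40×50/92 = 21.739
  Flipped, Fail: 40×42/92 = 18.261
Contributions (O − E)²/E:
  (37 − 28.261)²/28.261 = 2.7023
  (15 − 23.739)²/23.739 = 3.2171
  (13 − 21.739)²/21.739 = 3.5130
  (27 − 18.261)²/18.261 = 4.1821
χ² = 2.7023 + 3.2171 + 3.5130 + 4.1821 = 13.61

13.61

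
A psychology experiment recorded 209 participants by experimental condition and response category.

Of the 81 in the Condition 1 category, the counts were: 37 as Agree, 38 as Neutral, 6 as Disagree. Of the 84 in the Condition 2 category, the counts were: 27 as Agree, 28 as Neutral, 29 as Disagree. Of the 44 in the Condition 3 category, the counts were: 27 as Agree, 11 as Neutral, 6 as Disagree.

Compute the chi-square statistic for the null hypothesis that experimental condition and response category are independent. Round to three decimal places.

26.460

Row totals: 81, 84, 44. Column totals: 91, 77, 41. Grand total N = 209.
Expected counts (row total × column total / N):
  Condition 1, Agree: 81×91/209 = 35.2679
  Condition 1, Neutral: 81×77/209 = 29.8421
  Condition 1, Disagree: 81×41/209 = 15.8900
  Condition 2, Agree: 84×91/209 = 36.5742
  Condition 2, Neutral: 84×77/209 = 30.9474
  Condition 2, Disagree: 84×41/209 = 16.4785
  Condition 3, Agree: 44×91/209 = 19.1579
  Condition 3, Neutral: 44×77/209 = 16.2105
  Condition 3, Disagree: 44×41/209 = 8.6316
Contributions (O − E)²/E:
  (37 − 35.2679)²/35.2679 = 0.0851
  (38 − 29.8421)²/29.8421 = 2.2301
  (6 − 15.8900)²/15.8900 = 6.1556
  (27 − 36.5742)²/36.5742 = 2.5063
  (28 − 30.9474)²/30.9474 = 0.2807
  (29 − 16.4785)²/16.4785 = 9.5147
  (27 − 19.1579)²/19.1579 = 3.2101
  (11 − 16.2105)²/16.2105 = 1.6748
  (6 − 8.6316)²/8.6316 = 0.8023
χ² = 0.0851 + 2.2301 + 6.1556 + 2.5063 + 0.2807 + 9.5147 + 3.2101 + 1.6748 + 0.8023 = 26.460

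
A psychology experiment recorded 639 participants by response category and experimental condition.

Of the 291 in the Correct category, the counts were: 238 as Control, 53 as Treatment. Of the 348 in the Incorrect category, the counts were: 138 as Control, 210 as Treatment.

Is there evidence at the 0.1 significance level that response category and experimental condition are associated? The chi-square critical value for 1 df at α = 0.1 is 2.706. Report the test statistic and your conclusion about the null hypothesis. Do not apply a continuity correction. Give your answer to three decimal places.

116.158; reject H₀

Row totals: 291, 348. Column totals: 376, 263. Grand total N = 639.
Expected counts (row total × column total / N):
  Correct, Control: 291×376/639 = 171.23005
  Correct, Treatment: 291×263/639 = 119.76995
  Incorrect, Control: 348×376/639 = 204.76995
  Incorrect, Treatment: 348×263/639 = 143.23005
Contributions (O − E)²/E:
  (238 − 171.23005)²/171.23005 = 26.0365
  (53 − 119.76995)²/119.76995 = 37.2232
  (138 − 204.76995)²/204.76995 = 21.7719
  (210 − 143.23005)²/143.23005 = 31.1263
χ² = 26.0365 + 37.2232 + 21.7719 + 31.1263 = 116.158
df = (2−1)(2−1) = 1. Since 116.158 > 2.706, reject the null hypothesis of independence at α = 0.1.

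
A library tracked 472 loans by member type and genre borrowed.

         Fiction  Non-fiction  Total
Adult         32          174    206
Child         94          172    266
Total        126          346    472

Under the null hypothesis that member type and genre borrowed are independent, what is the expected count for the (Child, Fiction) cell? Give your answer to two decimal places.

Row total (Child) = 266; column total (Fiction) = 126; grand total N = 472.
Expected count = (row total × column total) / N = 266 × 126 / 472 = 71.01.

71.01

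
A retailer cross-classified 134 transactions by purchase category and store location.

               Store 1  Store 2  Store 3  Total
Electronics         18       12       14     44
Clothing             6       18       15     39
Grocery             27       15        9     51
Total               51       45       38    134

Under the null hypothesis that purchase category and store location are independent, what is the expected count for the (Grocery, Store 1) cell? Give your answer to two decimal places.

Row total (Grocery) = 51; column total (Store 1) = 51; grand total N = 134.
Expected count = (row total × column total) / N = 51 × 51 / 134 = 19.41.

19.41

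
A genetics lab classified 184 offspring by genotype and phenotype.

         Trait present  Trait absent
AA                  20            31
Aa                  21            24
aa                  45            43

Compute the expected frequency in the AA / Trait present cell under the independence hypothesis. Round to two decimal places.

Row total (AA) = 51; column total (Trait present) = 86; grand total N = 184.
Expected count = (row total × column total) / N = 51 × 86 / 184 = 23.84.

23.84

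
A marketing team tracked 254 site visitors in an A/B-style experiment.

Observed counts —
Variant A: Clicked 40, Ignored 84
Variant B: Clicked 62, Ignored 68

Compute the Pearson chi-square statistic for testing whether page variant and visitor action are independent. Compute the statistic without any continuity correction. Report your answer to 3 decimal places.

6.291

Row totals: 124, 130. Column totals: 102, 152. Grand total N = 254.
Expected counts (row total × column total / N):
  Variant A, Clicked: 124×102/254 = 49.7953
  Variant A, Ignored: 124×152/254 = 74.2047
  Variant B, Clicked: 130×102/254 = 52.2047
  Variant B, Ignored: 130×152/254 = 77.7953
Contributions (O − E)²/E:
  (40 − 49.7953)²/49.7953 = 1.9268
  (84 − 74.2047)²/74.2047 = 1.2930
  (62 − 52.2047)²/52.2047 = 1.8379
  (68 − 77.7953)²/77.7953 = 1.2333
χ² = 1.9268 + 1.2930 + 1.8379 + 1.2333 = 6.291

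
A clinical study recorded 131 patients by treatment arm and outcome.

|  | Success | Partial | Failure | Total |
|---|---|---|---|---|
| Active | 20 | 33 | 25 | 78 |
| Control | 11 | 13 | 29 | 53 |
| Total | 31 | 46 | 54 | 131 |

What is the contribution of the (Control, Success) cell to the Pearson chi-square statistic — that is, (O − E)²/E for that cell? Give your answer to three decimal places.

Row total (Control) = 53; column total (Success) = 31; N = 131.
Expected count E = 53 × 31 / 131 = 12.5420.
Contribution = (O − E)²/E = (11 − 12.5420)² / 12.5420 = 0.190.

0.190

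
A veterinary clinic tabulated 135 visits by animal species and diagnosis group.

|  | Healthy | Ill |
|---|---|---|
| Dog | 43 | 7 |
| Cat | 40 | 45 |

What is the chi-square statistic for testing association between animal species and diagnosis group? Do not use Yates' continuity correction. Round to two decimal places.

20.16

Row totals: 50, 85. Column totals: 83, 52. Grand total N = 135.
Expected counts (row total × column total / N):
  Dog, Healthy: 50×83/135 = 30.741
  Dog, Ill: 50×52/135 = 19.259
  Cat, Healthy: 85×83/135 = 52.259
  Cat, Ill: 85×52/135 = 32.741
Contributions (O − E)²/E:
  (43 − 30.741)²/30.741 = 4.8887
  (7 − 19.259)²/19.259 = 7.8033
  (40 − 52.259)²/52.259 = 2.8757
  (45 − 32.741)²/32.741 = 4.5901
χ² = 4.8887 + 7.8033 + 2.8757 + 4.5901 = 20.16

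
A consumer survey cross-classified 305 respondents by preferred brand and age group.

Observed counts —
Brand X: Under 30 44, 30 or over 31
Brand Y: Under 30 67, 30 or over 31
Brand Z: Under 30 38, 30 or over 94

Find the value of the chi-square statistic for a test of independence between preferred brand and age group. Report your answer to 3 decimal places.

39.095

Row totals: 75, 98, 132. Column totals: 149, 156. Grand total N = 305.
Expected counts (row total × column total / N):
  Brand X, Under 30: 75×149/305 = 36.6393
  Brand X, 30 or over: 75×156/305 = 38.3607
  Brand Y, Under 30: 98×149/305 = 47.8754
  Brand Y, 30 or over: 98×156/305 = 50.1246
  Brand Z, Under 30: 132×149/305 = 64.4852
  Brand Z, 30 or over: 132×156/305 = 67.5148
Contributions (O − E)²/E:
  (44 − 36.6393)²/36.6393 = 1.4787
  (31 − 38.3607)²/38.3607 = 1.4124
  (67 − 47.8754)²/47.8754 = 7.6396
  (31 − 50.1246)²/50.1246 = 7.2968
  (38 − 64.4852)²/64.4852 = 10.8779
  (94 − 67.5148)²/67.5148 = 10.3898
χ² = 1.4787 + 1.4124 + 7.6396 + 7.2968 + 10.8779 + 10.3898 = 39.095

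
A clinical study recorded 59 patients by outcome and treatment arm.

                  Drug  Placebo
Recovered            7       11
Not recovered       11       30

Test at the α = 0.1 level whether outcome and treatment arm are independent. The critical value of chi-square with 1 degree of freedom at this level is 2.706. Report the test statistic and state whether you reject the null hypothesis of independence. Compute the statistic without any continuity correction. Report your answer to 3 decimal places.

0.858; fail to reject H₀

Row totals: 18, 41. Column totals: 18, 41. Grand total N = 59.
Expected counts (row total × column total / N):
  Recovered, Drug: 18×18/59 = 5.4915
  Recovered, Placebo: 18×41/59 = 12.5085
  Not recovered, Drug: 41×18/59 = 12.5085
  Not recovered, Placebo: 41×41/59 = 28.4915
Contributions (O − E)²/E:
  (7 − 5.4915)²/5.4915 = 0.4144
  (11 − 12.5085)²/12.5085 = 0.1819
  (11 − 12.5085)²/12.5085 = 0.1819
  (30 − 28.4915)²/28.4915 = 0.0799
χ² = 0.4144 + 0.1819 + 0.1819 + 0.0799 = 0.858
df = (2−1)(2−1) = 1. Since 0.858 < 2.706, fail to reject the null hypothesis of independence at α = 0.1.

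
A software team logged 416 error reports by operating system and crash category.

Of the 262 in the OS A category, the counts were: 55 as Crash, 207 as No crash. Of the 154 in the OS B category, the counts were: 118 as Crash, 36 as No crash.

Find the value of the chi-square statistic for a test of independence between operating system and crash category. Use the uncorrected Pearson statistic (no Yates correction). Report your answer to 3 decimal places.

Row totals: 262, 154. Column totals: 173, 243. Grand total N = 416.
Expected counts (row total × column total / N):
  OS A, Crash: 262×173/416 = 108.9567
  OS A, No crash: 262×243/416 = 153.0433
  OS B, Crash: 154×173/416 = 64.0433
  OS B, No crash: 154×243/416 = 89.9567
Contributions (O − E)²/E:
  (55 − 108.9567)²/108.9567 = 26.7200
  (207 − 153.0433)²/153.0433 = 19.0229
  (118 − 64.0433)²/64.0433 = 45.4587
  (36 − 89.9567)²/89.9567 = 32.3636
χ² = 26.7200 + 19.0229 + 45.4587 + 32.3636 = 123.565

123.565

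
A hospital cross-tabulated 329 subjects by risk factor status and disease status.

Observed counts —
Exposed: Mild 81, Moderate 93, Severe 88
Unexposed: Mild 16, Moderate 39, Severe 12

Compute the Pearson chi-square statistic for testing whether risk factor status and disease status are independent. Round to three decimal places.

12.070

Row totals: 262, 67. Column totals: 97, 132, 100. Grand total N = 329.
Expected counts (row total × column total / N):
  Exposed, Mild: 262×97/329 = 77.2462
  Exposed, Moderate: 262×132/329 = 105.1185
  Exposed, Severe: 262×100/329 = 79.6353
  Unexposed, Mild: 67×97/329 = 19.7538
  Unexposed, Moderate: 67×132/329 = 26.8815
  Unexposed, Severe: 67×100/329 = 20.3647
Contributions (O − E)²/E:
  (81 − 77.2462)²/77.2462 = 0.1824
  (93 − 105.1185)²/105.1185 = 1.3971
  (88 − 79.6353)²/79.6353 = 0.8786
  (16 − 19.7538)²/19.7538 = 0.7133
  (39 − 26.8815)²/26.8815 = 5.4632
  (12 − 20.3647)²/20.3647 = 3.4358
χ² = 0.1824 + 1.3971 + 0.8786 + 0.7133 + 5.4632 + 3.4358 = 12.070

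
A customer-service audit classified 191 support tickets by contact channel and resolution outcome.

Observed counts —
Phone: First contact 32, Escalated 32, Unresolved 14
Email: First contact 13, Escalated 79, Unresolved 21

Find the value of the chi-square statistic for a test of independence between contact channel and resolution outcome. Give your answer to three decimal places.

Row totals: 78, 113. Column totals: 45, 111, 35. Grand total N = 191.
Expected counts (row total × column total / N):
  Phone, First contact: 78×45/191 = 18.37696
  Phone, Escalated: 78×111/191 = 45.32984
  Phone, Unresolved: 78×35/191 = 14.29319
  Email, First contact: 113×45/191 = 26.62304
  Email, Escalated: 113×111/191 = 65.67016
  Email, Unresolved: 113×35/191 = 20.70681
Contributions (O − E)²/E:
  (32 − 18.37696)²/18.37696 = 10.0989
  (32 − 45.32984)²/45.32984 = 3.9198
  (14 − 14.29319)²/14.29319 = 0.0060
  (13 − 26.62304)²/26.62304 = 6.9709
  (79 − 65.67016)²/65.67016 = 2.7057
  (21 − 20.70681)²/20.70681 = 0.0042
χ² = 10.0989 + 3.9198 + 0.0060 + 6.9709 + 2.7057 + 0.0042 = 23.706

23.706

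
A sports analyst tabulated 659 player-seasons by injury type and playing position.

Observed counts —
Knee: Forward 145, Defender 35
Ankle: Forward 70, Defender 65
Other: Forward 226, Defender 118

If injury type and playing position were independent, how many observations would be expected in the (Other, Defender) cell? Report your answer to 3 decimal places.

Row total (Other) = 344; column total (Defender) = 218; grand total N = 659.
Expected count = (row total × column total) / N = 344 × 218 / 659 = 113.797.

113.797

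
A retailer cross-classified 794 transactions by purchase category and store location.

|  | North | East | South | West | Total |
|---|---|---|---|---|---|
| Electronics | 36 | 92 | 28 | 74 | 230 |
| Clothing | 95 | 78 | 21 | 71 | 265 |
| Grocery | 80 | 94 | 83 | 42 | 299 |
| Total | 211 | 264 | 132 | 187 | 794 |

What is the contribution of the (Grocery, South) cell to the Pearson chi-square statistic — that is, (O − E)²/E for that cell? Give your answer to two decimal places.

22.30

Row total (Grocery) = 299; column total (South) = 132; N = 794.
Expected count E = 299 × 132 / 794 = 49.708.
Contribution = (O − E)²/E = (83 − 49.708)² / 49.708 = 22.30.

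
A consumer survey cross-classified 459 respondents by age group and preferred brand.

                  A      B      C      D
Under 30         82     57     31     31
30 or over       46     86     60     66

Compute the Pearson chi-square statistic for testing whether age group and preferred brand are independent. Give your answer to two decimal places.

31.28

Row totals: 201, 258. Column totals: 128, 143, 91, 97. Grand total N = 459.
Expected counts (row total × column total / N):
  Under 30, A: 201×128/459 = 56.052
  Under 30, B: 201×143/459 = 62.621
  Under 30, C: 201×91/459 = 39.850
  Under 30, D: 201×97/459 = 42.477
  30 or over, A: 258×128/459 = 71.948
  30 or over, B: 258×143/459 = 80.379
  30 or over, C: 258×91/459 = 51.150
  30 or over, D: 258×97/459 = 54.523
Contributions (O − E)²/E:
  (82 − 56.052)²/56.052 = 12.0120
  (57 − 62.621)²/62.621 = 0.5046
  (31 − 39.850)²/39.850 = 1.9654
  (31 − 42.477)²/42.477 = 3.1010
  (46 − 71.948)²/71.948 = 9.3581
  (86 − 80.379)²/80.379 = 0.3931
  (60 − 51.150)²/51.150 = 1.5312
  (66 − 54.523)²/54.523 = 2.4159
χ² = 12.0120 + 0.5046 + 1.9654 + 3.1010 + 9.3581 + 0.3931 + 1.5312 + 2.4159 = 31.28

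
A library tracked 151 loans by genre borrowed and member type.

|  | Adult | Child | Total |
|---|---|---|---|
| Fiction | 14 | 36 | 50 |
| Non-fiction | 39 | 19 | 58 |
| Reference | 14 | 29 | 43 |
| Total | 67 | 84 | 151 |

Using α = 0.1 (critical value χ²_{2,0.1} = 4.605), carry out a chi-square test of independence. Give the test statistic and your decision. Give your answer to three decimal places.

20.151; reject H₀

Grand total N = 151.
Expected counts (row total × column total / N):
  Fiction, Adult: 50×67/151 = 22.1854
  Fiction, Child: 50×84/151 = 27.8146
  Non-fiction, Adult: 58×67/151 = 25.7351
  Non-fiction, Child: 58×84/151 = 32.2649
  Reference, Adult: 43×67/151 = 19.0795
  Reference, Child: 43×84/151 = 23.9205
Contributions (O − E)²/E:
  (14 − 22.1854)²/22.1854 = 3.0200
  (36 − 27.8146)²/27.8146 = 2.4088
  (39 − 25.7351)²/25.7351 = 6.8373
  (19 − 32.2649)²/32.2649 = 5.4535
  (14 − 19.0795)²/19.0795 = 1.3523
  (29 − 23.9205)²/23.9205 = 1.0786
χ² = 3.0200 + 2.4088 + 6.8373 + 5.4535 + 1.3523 + 1.0786 = 20.151
df = (3−1)(2−1) = 2. Since 20.151 > 4.605, reject the null hypothesis of independence at α = 0.1.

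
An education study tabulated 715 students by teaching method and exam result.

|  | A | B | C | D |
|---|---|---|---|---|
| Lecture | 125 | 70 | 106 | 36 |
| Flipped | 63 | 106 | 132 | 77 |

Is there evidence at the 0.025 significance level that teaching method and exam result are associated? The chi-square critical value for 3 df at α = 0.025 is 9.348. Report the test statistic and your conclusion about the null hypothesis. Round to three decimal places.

43.318; reject H₀

Row totals: 337, 378. Column totals: 188, 176, 238, 113. Grand total N = 715.
Expected counts (row total × column total / N):
  Lecture, A: 337×188/715 = 88.6098
  Lecture, B: 337×176/715 = 82.9538
  Lecture, C: 337×238/715 = 112.1762
  Lecture, D: 337×113/715 = 53.2601
  Flipped, A: 378×188/715 = 99.3902
  Flipped, B: 378×176/715 = 93.0462
  Flipped, C: 378×238/715 = 125.8238
  Flipped, D: 378×113/715 = 59.7399
Contributions (O − E)²/E:
  (125 − 88.6098)²/88.6098 = 14.9447
  (70 − 82.9538)²/82.9538 = 2.0228
  (106 − 112.1762)²/112.1762 = 0.3400
  (36 − 53.2601)²/53.2601 = 5.5935
  (63 − 99.3902)²/99.3902 = 13.3237
  (106 − 93.0462)²/93.0462 = 1.8034
  (132 − 125.8238)²/125.8238 = 0.3032
  (77 − 59.7399)²/59.7399 = 4.9868
χ² = 14.9447 + 2.0228 + 0.3400 + 5.5935 + 13.3237 + 1.8034 + 0.3032 + 4.9868 = 43.318
df = (2−1)(4−1) = 3. Since 43.318 > 9.348, reject the null hypothesis of independence at α = 0.025.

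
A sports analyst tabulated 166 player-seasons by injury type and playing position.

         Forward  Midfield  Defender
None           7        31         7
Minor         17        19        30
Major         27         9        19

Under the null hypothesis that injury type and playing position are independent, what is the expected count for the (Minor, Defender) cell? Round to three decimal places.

Row total (Minor) = 66; column total (Defender) = 56; grand total N = 166.
Expected count = (row total × column total) / N = 66 × 56 / 166 = 22.265.

22.265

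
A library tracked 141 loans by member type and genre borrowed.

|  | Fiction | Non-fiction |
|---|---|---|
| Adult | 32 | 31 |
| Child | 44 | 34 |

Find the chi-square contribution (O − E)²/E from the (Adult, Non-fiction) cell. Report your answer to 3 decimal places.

Row total (Adult) = 63; column total (Non-fiction) = 65; N = 141.
Expected count E = 63 × 65 / 141 = 29.0426.
Contribution = (O − E)²/E = (31 − 29.0426)² / 29.0426 = 0.132.

0.132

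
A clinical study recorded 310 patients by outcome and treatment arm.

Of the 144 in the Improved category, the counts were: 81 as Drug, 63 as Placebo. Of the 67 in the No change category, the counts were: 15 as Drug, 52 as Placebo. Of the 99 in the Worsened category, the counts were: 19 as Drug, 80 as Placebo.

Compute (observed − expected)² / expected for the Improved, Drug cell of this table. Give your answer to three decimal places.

14.240

Row total (Improved) = 144; column total (Drug) = 115; N = 310.
Expected count E = 144 × 115 / 310 = 53.41935.
Contribution = (O − E)²/E = (81 − 53.41935)² / 53.41935 = 14.240.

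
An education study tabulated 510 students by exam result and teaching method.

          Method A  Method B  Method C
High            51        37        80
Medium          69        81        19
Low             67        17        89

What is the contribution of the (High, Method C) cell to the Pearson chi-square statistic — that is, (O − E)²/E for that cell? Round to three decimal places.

5.273

Row total (High) = 168; column total (Method C) = 188; N = 510.
Expected count E = 168 × 188 / 510 = 61.9294.
Contribution = (O − E)²/E = (80 − 61.9294)² / 61.9294 = 5.273.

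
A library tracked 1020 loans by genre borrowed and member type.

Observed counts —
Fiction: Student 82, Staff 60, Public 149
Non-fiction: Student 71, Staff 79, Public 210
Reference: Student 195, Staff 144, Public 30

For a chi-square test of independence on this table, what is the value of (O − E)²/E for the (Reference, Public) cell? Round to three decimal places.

Row total (Reference) = 369; column total (Public) = 389; N = 1020.
Expected count E = 369 × 389 / 1020 = 140.7265.
Contribution = (O − E)²/E = (30 − 140.7265)² / 140.7265 = 87.122.

87.122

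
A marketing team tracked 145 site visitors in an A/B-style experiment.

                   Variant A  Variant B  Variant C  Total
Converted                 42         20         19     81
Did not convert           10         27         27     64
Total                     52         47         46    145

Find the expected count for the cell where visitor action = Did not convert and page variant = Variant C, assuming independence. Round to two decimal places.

20.30

Row total (Did not convert) = 64; column total (Variant C) = 46; grand total N = 145.
Expected count = (row total × column total) / N = 64 × 46 / 145 = 20.30.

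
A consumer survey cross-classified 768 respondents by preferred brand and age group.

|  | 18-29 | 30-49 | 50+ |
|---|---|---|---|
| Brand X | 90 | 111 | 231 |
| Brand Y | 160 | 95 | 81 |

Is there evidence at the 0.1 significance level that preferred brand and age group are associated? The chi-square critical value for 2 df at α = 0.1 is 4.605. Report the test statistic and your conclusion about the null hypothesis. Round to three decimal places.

82.243; reject H₀

Row totals: 432, 336. Column totals: 250, 206, 312. Grand total N = 768.
Expected counts (row total × column total / N):
  Brand X, 18-29: 432×250/768 = 140.6250
  Brand X, 30-49: 432×206/768 = 115.8750
  Brand X, 50+: 432×312/768 = 175.5000
  Brand Y, 18-29: 336×250/768 = 109.3750
  Brand Y, 30-49: 336×206/768 = 90.1250
  Brand Y, 50+: 336×312/768 = 136.5000
Contributions (O − E)²/E:
  (90 − 140.6250)²/140.6250 = 18.2250
  (111 − 115.8750)²/115.8750 = 0.2051
  (231 − 175.5000)²/175.5000 = 17.5513
  (160 − 109.3750)²/109.3750 = 23.4321
  (95 − 90.1250)²/90.1250 = 0.2637
  (81 − 136.5000)²/136.5000 = 22.5659
χ² = 18.2250 + 0.2051 + 17.5513 + 23.4321 + 0.2637 + 22.5659 = 82.243
df = (2−1)(3−1) = 2. Since 82.243 > 4.605, reject the null hypothesis of independence at α = 0.1.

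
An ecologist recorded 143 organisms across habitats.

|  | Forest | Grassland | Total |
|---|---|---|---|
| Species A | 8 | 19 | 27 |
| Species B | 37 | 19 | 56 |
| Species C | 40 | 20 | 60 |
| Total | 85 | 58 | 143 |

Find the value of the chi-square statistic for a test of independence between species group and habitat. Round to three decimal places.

Grand total N = 143.
Expected counts (row total × column total / N):
  Species A, Forest: 27×85/143 = 16.0490
  Species A, Grassland: 27×58/143 = 10.9510
  Species B, Forest: 56×85/143 = 33.2867
  Species B, Grassland: 56×58/143 = 22.7133
  Species C, Forest: 60×85/143 = 35.6643
  Species C, Grassland: 60×58/143 = 24.3357
Contributions (O − E)²/E:
  (8 − 16.0490)²/16.0490 = 4.0368
  (19 − 10.9510)²/10.9510 = 5.9160
  (37 − 33.2867)²/33.2867 = 0.4142
  (19 − 22.7133)²/22.7133 = 0.6071
  (40 − 35.6643)²/35.6643 = 0.5271
  (20 − 24.3357)²/24.3357 = 0.7725
χ² = 4.0368 + 5.9160 + 0.4142 + 0.6071 + 0.5271 + 0.7725 = 12.274

12.274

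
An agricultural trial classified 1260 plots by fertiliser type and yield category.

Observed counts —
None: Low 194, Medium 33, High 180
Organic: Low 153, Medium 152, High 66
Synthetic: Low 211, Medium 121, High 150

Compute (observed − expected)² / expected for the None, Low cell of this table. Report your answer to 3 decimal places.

1.050

Row total (None) = 407; column total (Low) = 558; N = 1260.
Expected count E = 407 × 558 / 1260 = 180.2429.
Contribution = (O − E)²/E = (194 − 180.2429)² / 180.2429 = 1.050.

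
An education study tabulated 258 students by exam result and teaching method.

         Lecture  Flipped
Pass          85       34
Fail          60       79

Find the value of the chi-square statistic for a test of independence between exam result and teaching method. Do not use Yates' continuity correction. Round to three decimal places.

20.805

Row totals: 119, 139. Column totals: 145, 113. Grand total N = 258.
Expected counts (row total × column total / N):
  Pass, Lecture: 119×145/258 = 66.8798
  Pass, Flipped: 119×113/258 = 52.1202
  Fail, Lecture: 139×145/258 = 78.1202
  Fail, Flipped: 139×113/258 = 60.8798
Contributions (O − E)²/E:
  (85 − 66.8798)²/66.8798 = 4.9094
  (34 − 52.1202)²/52.1202 = 6.2997
  (60 − 78.1202)²/78.1202 = 4.2030
  (79 − 60.8798)²/60.8798 = 5.3933
χ² = 4.9094 + 6.2997 + 4.2030 + 5.3933 = 20.805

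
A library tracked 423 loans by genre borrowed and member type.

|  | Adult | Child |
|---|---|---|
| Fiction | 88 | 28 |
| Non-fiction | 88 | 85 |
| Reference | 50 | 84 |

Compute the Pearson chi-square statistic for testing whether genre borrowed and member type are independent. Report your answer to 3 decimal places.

37.903

Row totals: 116, 173, 134. Column totals: 226, 197. Grand total N = 423.
Expected counts (row total × column total / N):
  Fiction, Adult: 116×226/423 = 61.9764
  Fiction, Child: 116×197/423 = 54.0236
  Non-fiction, Adult: 173×226/423 = 92.4303
  Non-fiction, Child: 173×197/423 = 80.5697
  Reference, Adult: 134×226/423 = 71.5934
  Reference, Child: 134×197/423 = 62.4066
Contributions (O − E)²/E:
  (88 − 61.9764)²/61.9764 = 10.9272
  (28 − 54.0236)²/54.0236 = 12.5358
  (88 − 92.4303)²/92.4303 = 0.2123
  (85 − 80.5697)²/80.5697 = 0.2436
  (50 − 71.5934)²/71.5934 = 6.5128
  (84 − 62.4066)²/62.4066 = 7.4716
χ² = 10.9272 + 12.5358 + 0.2123 + 0.2436 + 6.5128 + 7.4716 = 37.903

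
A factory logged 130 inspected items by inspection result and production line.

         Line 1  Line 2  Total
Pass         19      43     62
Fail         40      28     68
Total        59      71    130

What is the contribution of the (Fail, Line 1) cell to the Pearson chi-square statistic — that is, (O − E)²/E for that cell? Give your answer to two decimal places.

Row total (Fail) = 68; column total (Line 1) = 59; N = 130.
Expected count E = 68 × 59 / 130 = 30.862.
Contribution = (O − E)²/E = (40 − 30.862)² / 30.862 = 2.71.

2.71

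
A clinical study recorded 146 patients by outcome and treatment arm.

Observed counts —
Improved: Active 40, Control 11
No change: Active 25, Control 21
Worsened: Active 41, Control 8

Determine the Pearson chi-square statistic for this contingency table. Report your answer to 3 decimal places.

Row totals: 51, 46, 49. Column totals: 106, 40. Grand total N = 146.
Expected counts (row total × column total / N):
  Improved, Active: 51×106/146 = 37.0274
  Improved, Control: 51×40/146 = 13.9726
  No change, Active: 46×106/146 = 33.3973
  No change, Control: 46×40/146 = 12.6027
  Worsened, Active: 49×106/146 = 35.5753
  Worsened, Control: 49×40/146 = 13.4247
Contributions (O − E)²/E:
  (40 − 37.0274)²/37.0274 = 0.2386
  (11 − 13.9726)²/13.9726 = 0.6324
  (25 − 33.3973)²/33.3973 = 2.1114
  (21 − 12.6027)²/12.6027 = 5.5952
  (41 − 35.5753)²/35.5753 = 0.8272
  (8 − 13.4247)²/13.4247 = 2.1920
χ² = 0.2386 + 0.6324 + 2.1114 + 5.5952 + 0.8272 + 2.1920 = 11.597

11.597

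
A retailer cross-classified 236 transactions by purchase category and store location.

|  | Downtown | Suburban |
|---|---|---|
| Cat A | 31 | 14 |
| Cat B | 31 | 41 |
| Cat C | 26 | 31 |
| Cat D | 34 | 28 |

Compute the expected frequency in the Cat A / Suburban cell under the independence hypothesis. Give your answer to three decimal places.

Row total (Cat A) = 45; column total (Suburban) = 114; grand total N = 236.
Expected count = (row total × column total) / N = 45 × 114 / 236 = 21.737.

21.737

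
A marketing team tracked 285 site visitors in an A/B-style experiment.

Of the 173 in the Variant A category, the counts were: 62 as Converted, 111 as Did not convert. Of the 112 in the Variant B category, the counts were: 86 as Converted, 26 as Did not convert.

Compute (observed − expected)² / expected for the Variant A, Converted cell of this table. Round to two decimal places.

8.63

Row total (Variant A) = 173; column total (Converted) = 148; N = 285.
Expected count E = 173 × 148 / 285 = 89.8386.
Contribution = (O − E)²/E = (62 − 89.8386)² / 89.8386 = 8.63.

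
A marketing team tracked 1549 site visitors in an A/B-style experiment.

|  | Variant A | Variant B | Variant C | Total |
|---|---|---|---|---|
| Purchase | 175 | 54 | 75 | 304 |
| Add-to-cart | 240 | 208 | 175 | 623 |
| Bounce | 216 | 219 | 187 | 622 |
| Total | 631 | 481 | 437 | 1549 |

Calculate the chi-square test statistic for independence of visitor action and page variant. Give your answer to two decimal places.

Grand total N = 1549.
Expected counts (row total × column total / N):
  Purchase, Variant A: 304×631/1549 = 123.8373
  Purchase, Variant B: 304×481/1549 = 94.3990
  Purchase, Variant C: 304×437/1549 = 85.7637
  Add-to-cart, Variant A: 623×631/1549 = 253.7850
  Add-to-cart, Variant B: 623×481/1549 = 193.4558
  Add-to-cart, Variant C: 623×437/1549 = 175.7592
  Bounce, Variant A: 622×631/1549 = 253.3777
  Bounce, Variant B: 622×481/1549 = 193.1453
  Bounce, Variant C: 622×437/1549 = 175.4771
Contributions (O − E)²/E:
  (175 − 123.8373)²/123.8373 = 21.1376
  (54 − 94.3990)²/94.3990 = 17.2892
  (75 − 85.7637)²/85.7637 = 1.3509
  (240 − 253.7850)²/253.7850 = 0.7488
  (208 − 193.4558)²/193.4558 = 1.0934
  (175 − 175.7592)²/175.7592 = 0.0033
  (216 − 253.3777)²/253.3777 = 5.5139
  (219 − 193.1453)²/193.1453 = 3.4609
  (187 − 175.4771)²/175.4771 = 0.7567
χ² = 21.1376 + 17.2892 + 1.3509 + 0.7488 + 1.0934 + 0.0033 + 5.5139 + 3.4609 + 0.7567 = 51.35

51.35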